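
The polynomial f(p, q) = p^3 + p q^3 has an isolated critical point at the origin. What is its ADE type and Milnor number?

The Hessian of f at 0 has rank 0. Corank 2; j^3 = p^3 is a perfect cube, so E-series; the 4-jet and mu = 7 give E_7.

Type E_{7}, Milnor number mu = 7.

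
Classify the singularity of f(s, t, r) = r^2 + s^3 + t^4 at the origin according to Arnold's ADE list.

E_{6}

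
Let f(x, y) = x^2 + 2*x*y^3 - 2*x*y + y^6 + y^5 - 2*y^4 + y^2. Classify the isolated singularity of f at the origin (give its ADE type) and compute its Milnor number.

Type A4, Milnor number mu = 4.

The Hessian of f at 0 has rank 1. Corank 1: A-series; mu = 4 gives A_4.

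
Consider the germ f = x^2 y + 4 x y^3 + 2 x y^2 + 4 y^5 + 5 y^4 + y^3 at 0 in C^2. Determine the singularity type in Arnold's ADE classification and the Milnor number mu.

Type D_{5}, Milnor number mu = 5.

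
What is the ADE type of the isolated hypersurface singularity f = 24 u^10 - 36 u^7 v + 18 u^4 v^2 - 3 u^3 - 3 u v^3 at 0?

E_{7}

The Hessian of f at 0 is [[0, 0], [0, 0]] with rank 0, so corank 2. A Groebner basis of the Jacobian ideal J(f) in C{u,v} is {u^3, u*v^2, 3*u^2 + v^3}; counting standard monomials gives mu = 7. Corank 2; j^3 = -3*u^3 is a perfect cube, so E-series; the 4-jet and mu = 7 give E_7.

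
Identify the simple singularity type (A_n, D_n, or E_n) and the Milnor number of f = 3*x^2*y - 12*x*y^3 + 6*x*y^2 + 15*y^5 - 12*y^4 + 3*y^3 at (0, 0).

Type D_6, Milnor number mu = 6.

The Hessian of f at 0 has rank 0. Corank 2; j^3 = 3*y*(x + y)^2 has shape L^2 M (L != M), so D-series; mu = 6 gives D_6.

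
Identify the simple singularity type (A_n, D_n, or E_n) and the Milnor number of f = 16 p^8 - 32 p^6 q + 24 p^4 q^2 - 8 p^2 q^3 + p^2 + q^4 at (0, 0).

Type A3, Milnor number mu = 3.

The Hessian of f at 0 has rank 1. Corank 1: A-series; mu = 3 gives A_3.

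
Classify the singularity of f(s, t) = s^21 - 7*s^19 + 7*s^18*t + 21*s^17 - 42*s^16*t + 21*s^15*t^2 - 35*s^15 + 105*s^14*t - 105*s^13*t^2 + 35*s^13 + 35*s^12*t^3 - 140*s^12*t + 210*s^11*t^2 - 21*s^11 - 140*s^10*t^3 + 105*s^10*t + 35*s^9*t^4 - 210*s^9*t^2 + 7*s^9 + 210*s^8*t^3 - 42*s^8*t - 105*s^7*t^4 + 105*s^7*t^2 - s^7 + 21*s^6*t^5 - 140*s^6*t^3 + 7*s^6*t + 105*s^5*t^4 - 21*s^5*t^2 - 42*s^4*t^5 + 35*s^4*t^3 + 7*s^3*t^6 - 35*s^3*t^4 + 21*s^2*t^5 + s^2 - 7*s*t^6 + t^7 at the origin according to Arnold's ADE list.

A_{6}

The Hessian of f at 0 has rank 1. Corank 1: A-series; mu = 6 gives A_6.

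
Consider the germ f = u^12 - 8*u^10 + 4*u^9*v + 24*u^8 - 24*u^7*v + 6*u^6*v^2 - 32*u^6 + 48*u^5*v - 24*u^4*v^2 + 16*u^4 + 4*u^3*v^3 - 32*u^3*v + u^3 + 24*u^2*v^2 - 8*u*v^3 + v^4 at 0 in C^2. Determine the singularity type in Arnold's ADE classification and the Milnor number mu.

Type E_{6}, Milnor number mu = 6.

The Hessian of f at 0 has rank 0. Corank 2; j^3 = u^3 is a perfect cube, so E-series; the 4-jet and mu = 6 give E_6.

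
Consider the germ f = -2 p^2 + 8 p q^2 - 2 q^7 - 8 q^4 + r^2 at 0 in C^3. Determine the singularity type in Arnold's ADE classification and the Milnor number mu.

Type A6, Milnor number mu = 6.

The Hessian of f at 0 has rank 2. Corank 1: A-series; mu = 6 gives A_6.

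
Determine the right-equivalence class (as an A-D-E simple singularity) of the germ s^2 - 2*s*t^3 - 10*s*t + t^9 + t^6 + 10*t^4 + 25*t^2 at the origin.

A8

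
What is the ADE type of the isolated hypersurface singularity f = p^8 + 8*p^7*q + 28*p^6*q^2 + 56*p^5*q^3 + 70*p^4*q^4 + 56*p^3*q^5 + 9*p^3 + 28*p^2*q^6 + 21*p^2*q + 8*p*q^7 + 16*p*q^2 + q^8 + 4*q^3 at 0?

D_{9}

The Hessian of f at 0 has rank 0. Corank 2; j^3 = (p + q)*(3*p + 2*q)^2 has shape L^2 M (L != M), so D-series; mu = 9 gives D_9.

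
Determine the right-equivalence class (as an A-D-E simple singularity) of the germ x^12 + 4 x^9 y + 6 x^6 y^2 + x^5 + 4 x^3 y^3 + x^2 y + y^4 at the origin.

D5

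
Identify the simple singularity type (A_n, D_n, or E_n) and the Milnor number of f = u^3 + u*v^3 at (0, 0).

Type E_{7}, Milnor number mu = 7.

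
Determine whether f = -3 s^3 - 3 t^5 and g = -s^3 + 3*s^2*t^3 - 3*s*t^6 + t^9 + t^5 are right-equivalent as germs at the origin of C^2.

The Hessian of f at 0 has rank 0. Corank 2; j^3 = -3*s^3 is a perfect cube, so E-series; the 5-jet and mu = 8 give E_8. The Hessian of g at 0 has rank 0. Corank 2; j^3 = -s^3 is a perfect cube, so E-series; the 5-jet and mu = 8 give E_8. Both have type E_8, hence right-equivalent.

Yes.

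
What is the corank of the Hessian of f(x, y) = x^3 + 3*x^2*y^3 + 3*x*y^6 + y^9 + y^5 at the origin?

2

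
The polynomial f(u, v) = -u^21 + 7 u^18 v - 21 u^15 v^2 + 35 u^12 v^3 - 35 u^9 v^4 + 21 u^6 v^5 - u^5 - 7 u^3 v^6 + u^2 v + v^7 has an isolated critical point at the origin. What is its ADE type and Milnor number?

Type D_8, Milnor number mu = 8.

The Hessian of f at 0 has rank 0. Corank 2; j^3 = u^2*v has shape L^2 M (L != M), so D-series; mu = 8 gives D_8.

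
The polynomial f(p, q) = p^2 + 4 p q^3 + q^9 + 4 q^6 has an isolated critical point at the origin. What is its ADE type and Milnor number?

Type A_8, Milnor number mu = 8.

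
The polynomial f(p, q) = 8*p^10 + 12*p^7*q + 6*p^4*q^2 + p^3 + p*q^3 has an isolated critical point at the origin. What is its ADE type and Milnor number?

The Hessian of f at 0 is [[0, 0], [0, 0]] with rank 0, so corank 2. A Groebner basis of the Jacobian ideal J(f) in C{p,q} is {p^3, p*q^2, 3*p^2 + q^3}; counting standard monomials gives mu = 7. Corank 2; j^3 = p^3 is a perfect cube, so E-series; the 4-jet and mu = 7 give E_7.

Type E_7, Milnor number mu = 7.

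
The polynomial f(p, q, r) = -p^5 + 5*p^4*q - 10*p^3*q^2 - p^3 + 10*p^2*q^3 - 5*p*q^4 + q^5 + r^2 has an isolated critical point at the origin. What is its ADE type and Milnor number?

Type E_{8}, Milnor number mu = 8.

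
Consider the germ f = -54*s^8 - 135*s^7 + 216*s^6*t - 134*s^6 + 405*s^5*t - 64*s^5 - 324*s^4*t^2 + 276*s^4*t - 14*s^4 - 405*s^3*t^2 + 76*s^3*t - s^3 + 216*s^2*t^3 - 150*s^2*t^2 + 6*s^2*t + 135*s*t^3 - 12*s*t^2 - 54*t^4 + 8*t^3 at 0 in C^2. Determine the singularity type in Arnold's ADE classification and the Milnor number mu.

Type E7, Milnor number mu = 7.

The Hessian of f at 0 has rank 0. Corank 2; j^3 = -(s - 2*t)^3 is a perfect cube, so E-series; the 4-jet and mu = 7 give E_7.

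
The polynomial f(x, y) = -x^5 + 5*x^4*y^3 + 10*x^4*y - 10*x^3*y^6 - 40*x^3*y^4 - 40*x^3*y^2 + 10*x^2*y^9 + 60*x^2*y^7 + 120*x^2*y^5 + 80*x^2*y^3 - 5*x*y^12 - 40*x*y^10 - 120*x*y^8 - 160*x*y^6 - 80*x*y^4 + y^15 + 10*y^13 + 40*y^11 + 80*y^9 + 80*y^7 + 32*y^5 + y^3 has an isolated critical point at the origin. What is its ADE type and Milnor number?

The Hessian of f at 0 has rank 0. Corank 2; j^3 = y^3 is a perfect cube, so E-series; the 5-jet and mu = 8 give E_8.

Type E_8, Milnor number mu = 8.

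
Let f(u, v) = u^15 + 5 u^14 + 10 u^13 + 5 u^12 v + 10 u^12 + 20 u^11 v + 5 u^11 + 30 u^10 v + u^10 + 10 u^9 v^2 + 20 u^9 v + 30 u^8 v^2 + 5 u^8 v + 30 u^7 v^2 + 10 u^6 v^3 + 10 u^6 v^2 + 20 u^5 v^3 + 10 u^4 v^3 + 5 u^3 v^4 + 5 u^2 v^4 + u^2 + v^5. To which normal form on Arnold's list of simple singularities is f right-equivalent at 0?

A_4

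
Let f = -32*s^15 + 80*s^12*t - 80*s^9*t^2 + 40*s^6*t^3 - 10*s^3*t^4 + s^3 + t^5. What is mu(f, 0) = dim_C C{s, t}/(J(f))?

The Hessian of f at 0 has rank 0. Corank 2; j^3 = s^3 is a perfect cube, so E-series; the 5-jet and mu = 8 give E_8.

8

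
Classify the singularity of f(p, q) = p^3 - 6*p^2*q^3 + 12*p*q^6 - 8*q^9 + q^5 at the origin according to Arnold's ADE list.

E_{8}

The Hessian of f at 0 is [[0, 0], [0, 0]] with rank 0, so corank 2. A Groebner basis of the Jacobian ideal J(f) in C{p,q} is {-p^2/4 + p*q^3, q^4, p^3, p^2*q}; counting standard monomials gives mu = 8. Corank 2; j^3 = p^3 is a perfect cube, so E-series; the 5-jet and mu = 8 give E_8.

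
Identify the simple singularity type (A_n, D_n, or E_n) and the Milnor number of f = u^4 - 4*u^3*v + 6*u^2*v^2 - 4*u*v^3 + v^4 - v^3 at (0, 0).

Type E_6, Milnor number mu = 6.

The Hessian of f at 0 has rank 0. Corank 2; j^3 = -v^3 is a perfect cube, so E-series; the 4-jet and mu = 6 give E_6.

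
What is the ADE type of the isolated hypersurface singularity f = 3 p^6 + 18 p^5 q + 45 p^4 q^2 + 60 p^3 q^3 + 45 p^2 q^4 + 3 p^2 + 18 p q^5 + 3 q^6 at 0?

A_5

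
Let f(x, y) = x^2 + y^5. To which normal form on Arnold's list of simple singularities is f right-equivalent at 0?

The Hessian of f at 0 has rank 1. Corank 1: A-series; mu = 4 gives A_4.

A_{4}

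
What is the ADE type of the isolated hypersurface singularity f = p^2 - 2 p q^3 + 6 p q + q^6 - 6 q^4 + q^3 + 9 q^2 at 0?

A_{2}

The Hessian of f at 0 has rank 1. Corank 1: A-series; mu = 2 gives A_2.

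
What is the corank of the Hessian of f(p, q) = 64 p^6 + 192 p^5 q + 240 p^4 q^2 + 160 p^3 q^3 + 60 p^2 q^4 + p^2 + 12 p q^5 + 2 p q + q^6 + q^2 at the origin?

1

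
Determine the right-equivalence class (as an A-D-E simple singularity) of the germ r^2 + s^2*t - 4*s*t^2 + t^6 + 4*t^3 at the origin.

The Hessian of f at 0 has rank 1. Corank 2; j^3 = t*(s - 2*t)^2 has shape L^2 M (L != M), so D-series; mu = 7 gives D_7.

D_7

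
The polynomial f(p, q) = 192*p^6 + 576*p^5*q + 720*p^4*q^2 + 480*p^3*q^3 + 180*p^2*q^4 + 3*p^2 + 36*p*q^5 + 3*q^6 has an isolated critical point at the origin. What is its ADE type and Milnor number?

Type A5, Milnor number mu = 5.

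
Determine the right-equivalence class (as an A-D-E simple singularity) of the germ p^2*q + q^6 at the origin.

D_7

The Hessian of f at 0 has rank 0. Corank 2; j^3 = p^2*q has shape L^2 M (L != M), so D-series; mu = 7 gives D_7.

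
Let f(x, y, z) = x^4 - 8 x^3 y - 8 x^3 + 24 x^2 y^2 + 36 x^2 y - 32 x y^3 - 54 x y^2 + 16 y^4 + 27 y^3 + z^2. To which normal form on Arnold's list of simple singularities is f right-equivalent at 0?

E6

The Hessian of f at 0 has rank 1. Corank 2; j^3 = -(2*x - 3*y)^3 is a perfect cube, so E-series; the 4-jet and mu = 6 give E_6.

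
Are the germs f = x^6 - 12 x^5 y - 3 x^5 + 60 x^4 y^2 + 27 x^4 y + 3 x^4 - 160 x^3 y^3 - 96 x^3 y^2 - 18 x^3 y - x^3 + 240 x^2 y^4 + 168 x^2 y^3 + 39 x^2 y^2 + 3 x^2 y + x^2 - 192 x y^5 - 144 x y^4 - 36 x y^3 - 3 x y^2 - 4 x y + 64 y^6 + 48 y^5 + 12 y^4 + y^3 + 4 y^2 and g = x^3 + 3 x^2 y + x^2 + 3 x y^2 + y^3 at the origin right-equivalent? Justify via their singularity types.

Yes.

The Hessian of f at 0 has rank 1. Corank 1: A-series; mu = 2 gives A_2. The Hessian of g at 0 has rank 1. Corank 1: A-series; mu = 2 gives A_2. Both have type A_2, hence right-equivalent.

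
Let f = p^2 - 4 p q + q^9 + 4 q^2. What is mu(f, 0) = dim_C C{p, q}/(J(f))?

The Hessian of f at 0 has rank 1. Corank 1: A-series; mu = 8 gives A_8.

8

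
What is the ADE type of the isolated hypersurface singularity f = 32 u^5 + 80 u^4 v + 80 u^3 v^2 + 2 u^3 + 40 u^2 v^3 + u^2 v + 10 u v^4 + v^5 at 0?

D_6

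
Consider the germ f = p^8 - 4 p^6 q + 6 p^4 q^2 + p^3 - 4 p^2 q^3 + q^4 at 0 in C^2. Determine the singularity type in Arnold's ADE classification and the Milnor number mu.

The Hessian of f at 0 has rank 0. Corank 2; j^3 = p^3 is a perfect cube, so E-series; the 4-jet and mu = 6 give E_6.

Type E_{6}, Milnor number mu = 6.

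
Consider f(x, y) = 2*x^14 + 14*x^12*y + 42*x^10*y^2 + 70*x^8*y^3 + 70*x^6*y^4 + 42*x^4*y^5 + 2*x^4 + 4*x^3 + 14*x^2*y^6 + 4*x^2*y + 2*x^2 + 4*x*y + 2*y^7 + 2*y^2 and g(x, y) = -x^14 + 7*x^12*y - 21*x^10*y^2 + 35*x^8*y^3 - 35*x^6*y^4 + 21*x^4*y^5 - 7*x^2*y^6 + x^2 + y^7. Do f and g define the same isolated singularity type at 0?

Yes.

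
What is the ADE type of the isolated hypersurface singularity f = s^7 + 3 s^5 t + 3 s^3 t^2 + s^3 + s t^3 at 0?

The Hessian of f at 0 has rank 0. Corank 2; j^3 = s^3 is a perfect cube, so E-series; the 4-jet and mu = 7 give E_7.

E7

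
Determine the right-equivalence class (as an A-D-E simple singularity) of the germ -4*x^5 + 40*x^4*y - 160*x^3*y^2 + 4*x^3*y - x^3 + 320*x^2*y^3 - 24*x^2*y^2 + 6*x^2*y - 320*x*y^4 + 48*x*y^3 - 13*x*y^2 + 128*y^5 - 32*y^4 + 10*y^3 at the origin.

D4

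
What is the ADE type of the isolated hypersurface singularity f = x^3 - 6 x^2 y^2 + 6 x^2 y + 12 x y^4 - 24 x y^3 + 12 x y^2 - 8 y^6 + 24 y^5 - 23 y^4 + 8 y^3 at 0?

E_6

The Hessian of f at 0 has rank 0. Corank 2; j^3 = (x + 2*y)^3 is a perfect cube, so E-series; the 4-jet and mu = 6 give E_6.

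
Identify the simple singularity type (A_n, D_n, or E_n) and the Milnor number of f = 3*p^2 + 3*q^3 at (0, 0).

Type A_2, Milnor number mu = 2.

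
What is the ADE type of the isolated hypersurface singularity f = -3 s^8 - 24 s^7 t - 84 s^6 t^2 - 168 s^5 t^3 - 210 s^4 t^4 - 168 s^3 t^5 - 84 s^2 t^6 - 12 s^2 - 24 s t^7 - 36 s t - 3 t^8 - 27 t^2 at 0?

The Hessian of f at 0 is [[-24, -36], [-36, -54]] with rank 1, so corank 1. A Groebner basis of the Jacobian ideal J(f) in C{s,t} is {t^7, s + 3*t/2}; counting standard monomials gives mu = 7. Corank 1: A-series; mu = 7 gives A_7.

A_7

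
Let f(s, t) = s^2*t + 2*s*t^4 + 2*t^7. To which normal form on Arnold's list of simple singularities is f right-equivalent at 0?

The Hessian of f at 0 has rank 0. Corank 2; j^3 = s^2*t has shape L^2 M (L != M), so D-series; mu = 8 gives D_8.

D8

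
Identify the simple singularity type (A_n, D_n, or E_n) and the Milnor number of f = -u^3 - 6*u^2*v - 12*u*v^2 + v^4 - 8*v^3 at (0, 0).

Type E_{6}, Milnor number mu = 6.

The Hessian of f at 0 has rank 0. Corank 2; j^3 = -(u + 2*v)^3 is a perfect cube, so E-series; the 4-jet and mu = 6 give E_6.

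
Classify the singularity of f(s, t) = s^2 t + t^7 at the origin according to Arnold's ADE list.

The Hessian of f at 0 has rank 0. Corank 2; j^3 = s^2*t has shape L^2 M (L != M), so D-series; mu = 8 gives D_8.

D_8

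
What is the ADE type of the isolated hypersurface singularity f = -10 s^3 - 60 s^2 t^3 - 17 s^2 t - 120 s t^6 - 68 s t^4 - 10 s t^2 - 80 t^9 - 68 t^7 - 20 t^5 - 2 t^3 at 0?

D_{4}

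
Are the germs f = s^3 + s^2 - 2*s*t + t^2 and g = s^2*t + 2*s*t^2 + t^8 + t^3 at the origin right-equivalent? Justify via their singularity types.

No.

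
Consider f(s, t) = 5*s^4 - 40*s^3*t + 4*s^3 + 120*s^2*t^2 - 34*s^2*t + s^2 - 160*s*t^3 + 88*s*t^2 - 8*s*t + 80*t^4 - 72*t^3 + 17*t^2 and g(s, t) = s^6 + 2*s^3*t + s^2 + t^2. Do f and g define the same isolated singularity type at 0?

Yes.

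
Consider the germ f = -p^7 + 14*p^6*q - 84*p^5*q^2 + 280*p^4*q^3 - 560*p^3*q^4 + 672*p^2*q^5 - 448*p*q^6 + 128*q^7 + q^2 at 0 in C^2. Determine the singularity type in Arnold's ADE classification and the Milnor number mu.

The Hessian of f at 0 has rank 1. Corank 1: A-series; mu = 6 gives A_6.

Type A_{6}, Milnor number mu = 6.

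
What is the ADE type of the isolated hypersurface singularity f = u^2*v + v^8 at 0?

D9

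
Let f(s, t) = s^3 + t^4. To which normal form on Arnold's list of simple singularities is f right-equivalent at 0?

E_{6}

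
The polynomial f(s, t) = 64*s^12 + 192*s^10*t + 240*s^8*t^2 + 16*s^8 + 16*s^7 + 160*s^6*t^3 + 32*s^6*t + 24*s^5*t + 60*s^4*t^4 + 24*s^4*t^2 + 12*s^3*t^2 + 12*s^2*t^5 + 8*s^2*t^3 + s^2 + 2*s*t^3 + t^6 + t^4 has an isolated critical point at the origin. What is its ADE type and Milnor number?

Type A_3, Milnor number mu = 3.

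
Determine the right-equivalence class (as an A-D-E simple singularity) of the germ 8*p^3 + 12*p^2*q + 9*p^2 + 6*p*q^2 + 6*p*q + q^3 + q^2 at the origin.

A_{2}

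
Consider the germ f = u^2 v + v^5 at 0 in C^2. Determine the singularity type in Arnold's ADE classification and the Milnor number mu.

Type D_{6}, Milnor number mu = 6.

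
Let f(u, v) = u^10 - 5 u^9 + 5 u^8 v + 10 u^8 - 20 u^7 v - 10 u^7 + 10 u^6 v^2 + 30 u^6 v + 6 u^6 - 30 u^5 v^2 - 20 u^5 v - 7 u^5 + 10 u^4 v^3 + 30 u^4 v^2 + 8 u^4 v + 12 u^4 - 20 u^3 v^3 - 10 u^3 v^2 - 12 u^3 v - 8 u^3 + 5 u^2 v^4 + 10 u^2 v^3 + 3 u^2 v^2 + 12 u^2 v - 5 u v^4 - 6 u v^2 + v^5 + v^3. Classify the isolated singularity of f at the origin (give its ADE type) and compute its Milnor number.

Type E_{8}, Milnor number mu = 8.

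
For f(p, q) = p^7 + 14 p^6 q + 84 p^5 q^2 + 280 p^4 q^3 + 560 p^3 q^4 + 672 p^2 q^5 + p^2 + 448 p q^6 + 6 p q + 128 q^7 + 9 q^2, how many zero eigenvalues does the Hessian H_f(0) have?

Hessian at 0 has rank 1.

1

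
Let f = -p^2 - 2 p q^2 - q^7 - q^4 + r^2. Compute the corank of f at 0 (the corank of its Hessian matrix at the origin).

Hessian at 0 has rank 2.

1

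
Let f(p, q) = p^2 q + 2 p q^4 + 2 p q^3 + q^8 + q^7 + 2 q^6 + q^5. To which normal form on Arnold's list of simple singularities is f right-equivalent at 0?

D_9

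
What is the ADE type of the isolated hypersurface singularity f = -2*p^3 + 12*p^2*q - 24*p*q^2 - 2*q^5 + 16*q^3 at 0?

E_{8}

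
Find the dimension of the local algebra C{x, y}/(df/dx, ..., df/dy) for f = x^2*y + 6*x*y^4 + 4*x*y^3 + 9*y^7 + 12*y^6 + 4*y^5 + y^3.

The Hessian of f at 0 is [[0, 0], [0, 0]] with rank 0, so corank 2. A Groebner basis of the Jacobian ideal J(f) in C{x,y} is {y^3, x^2 + 3*y^2, x*y}; counting standard monomials gives mu = 4. Corank 2; j^3 = y*(x^2 + y^2) splits into three distinct lines over C (the quadratic factor has nonzero discriminant), so D_4.

4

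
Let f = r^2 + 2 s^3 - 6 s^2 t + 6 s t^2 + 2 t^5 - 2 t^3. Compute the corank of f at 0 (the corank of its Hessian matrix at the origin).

2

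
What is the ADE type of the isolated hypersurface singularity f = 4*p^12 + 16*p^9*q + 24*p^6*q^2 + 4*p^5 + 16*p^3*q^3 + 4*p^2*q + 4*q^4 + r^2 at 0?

The Hessian of f at 0 has rank 1. Corank 2; j^3 = 4*p^2*q has shape L^2 M (L != M), so D-series; mu = 5 gives D_5.

D_5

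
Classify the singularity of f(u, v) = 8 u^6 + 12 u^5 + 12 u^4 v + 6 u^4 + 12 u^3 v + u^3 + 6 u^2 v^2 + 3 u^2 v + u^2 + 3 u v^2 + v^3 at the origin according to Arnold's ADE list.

The Hessian of f at 0 has rank 1. Corank 1: A-series; mu = 2 gives A_2.

A_2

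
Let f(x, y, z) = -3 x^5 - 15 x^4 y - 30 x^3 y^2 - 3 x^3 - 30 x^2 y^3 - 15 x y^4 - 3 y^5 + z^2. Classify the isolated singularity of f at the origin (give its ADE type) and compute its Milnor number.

The Hessian of f at 0 is [[0, 0, 0], [0, 0, 0], [0, 0, 2]] with rank 1, so corank 2. A Groebner basis of the Jacobian ideal J(f) in C{x,y,z} is {y^5, x*y^3 + y^4/4, x^2, z}; counting standard monomials gives mu = 8. Corank 2; j^3 = -3*x^3 is a perfect cube, so E-series; the 5-jet and mu = 8 give E_8.

Type E_8, Milnor number mu = 8.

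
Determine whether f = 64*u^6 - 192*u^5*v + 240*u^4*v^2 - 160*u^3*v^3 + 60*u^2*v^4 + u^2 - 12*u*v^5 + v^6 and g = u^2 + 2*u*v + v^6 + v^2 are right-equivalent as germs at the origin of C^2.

The Hessian of f at 0 has rank 1. Corank 1: A-series; mu = 5 gives A_5. The Hessian of g at 0 has rank 1. Corank 1: A-series; mu = 5 gives A_5. Both have type A_5, hence right-equivalent.

Yes.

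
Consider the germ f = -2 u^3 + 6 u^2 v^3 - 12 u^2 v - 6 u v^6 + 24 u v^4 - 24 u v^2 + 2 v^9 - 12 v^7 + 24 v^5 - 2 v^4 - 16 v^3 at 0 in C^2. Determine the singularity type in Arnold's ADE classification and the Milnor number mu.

The Hessian of f at 0 has rank 0. Corank 2; j^3 = -2*(u + 2*v)^3 is a perfect cube, so E-series; the 4-jet and mu = 6 give E_6.

Type E_6, Milnor number mu = 6.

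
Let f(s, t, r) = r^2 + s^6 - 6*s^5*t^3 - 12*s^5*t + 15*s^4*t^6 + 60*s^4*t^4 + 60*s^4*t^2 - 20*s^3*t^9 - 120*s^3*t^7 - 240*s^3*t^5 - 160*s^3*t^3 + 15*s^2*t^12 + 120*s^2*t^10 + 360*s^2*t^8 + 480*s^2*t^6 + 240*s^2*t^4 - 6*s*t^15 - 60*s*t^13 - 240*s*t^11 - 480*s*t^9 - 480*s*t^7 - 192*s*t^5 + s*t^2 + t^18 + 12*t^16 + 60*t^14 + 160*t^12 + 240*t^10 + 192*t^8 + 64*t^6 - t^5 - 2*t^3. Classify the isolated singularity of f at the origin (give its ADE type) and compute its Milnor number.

Type D7, Milnor number mu = 7.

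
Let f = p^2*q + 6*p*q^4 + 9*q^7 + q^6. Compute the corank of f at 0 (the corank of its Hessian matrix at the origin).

2

Hessian at 0 has rank 0.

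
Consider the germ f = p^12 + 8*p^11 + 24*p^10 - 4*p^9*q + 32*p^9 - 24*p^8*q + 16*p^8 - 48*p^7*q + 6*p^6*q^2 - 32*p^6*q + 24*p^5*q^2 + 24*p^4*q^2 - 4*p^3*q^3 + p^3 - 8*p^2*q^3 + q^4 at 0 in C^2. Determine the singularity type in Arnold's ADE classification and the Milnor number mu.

Type E6, Milnor number mu = 6.

The Hessian of f at 0 is [[0, 0], [0, 0]] with rank 0, so corank 2. A Groebner basis of the Jacobian ideal J(f) in C{p,q} is {q^3, p^2}; counting standard monomials gives mu = 6. Corank 2; j^3 = p^3 is a perfect cube, so E-series; the 4-jet and mu = 6 give E_6.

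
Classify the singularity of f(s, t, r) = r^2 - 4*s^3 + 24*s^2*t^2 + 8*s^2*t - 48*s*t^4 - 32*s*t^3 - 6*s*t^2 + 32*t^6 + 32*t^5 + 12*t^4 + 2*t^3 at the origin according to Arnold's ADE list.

The Hessian of f at 0 has rank 1. Corank 2; j^3 = -2*(s - t)*(2*s^2 - 2*s*t + t^2) splits into three distinct lines over C (the quadratic factor has nonzero discriminant), so D_4.

D_4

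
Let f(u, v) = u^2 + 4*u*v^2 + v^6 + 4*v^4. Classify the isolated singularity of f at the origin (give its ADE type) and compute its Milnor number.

Type A5, Milnor number mu = 5.

The Hessian of f at 0 has rank 1. Corank 1: A-series; mu = 5 gives A_5.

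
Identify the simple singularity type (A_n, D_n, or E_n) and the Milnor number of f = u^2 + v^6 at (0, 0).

The Hessian of f at 0 has rank 1. Corank 1: A-series; mu = 5 gives A_5.

Type A5, Milnor number mu = 5.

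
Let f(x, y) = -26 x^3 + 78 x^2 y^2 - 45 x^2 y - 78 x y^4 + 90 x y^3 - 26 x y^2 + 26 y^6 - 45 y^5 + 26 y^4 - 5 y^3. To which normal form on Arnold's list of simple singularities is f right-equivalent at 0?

The Hessian of f at 0 is [[0, 0], [0, 0]] with rank 0, so corank 2. A Groebner basis of the Jacobian ideal J(f) in C{x,y} is {y^3, x^2 + y^2/3, x*y}; counting standard monomials gives mu = 4. Corank 2; j^3 = -(2*x + y)*(13*x^2 + 16*x*y + 5*y^2) splits into three distinct lines over C (the quadratic factor has nonzero discriminant), so D_4.

D_{4}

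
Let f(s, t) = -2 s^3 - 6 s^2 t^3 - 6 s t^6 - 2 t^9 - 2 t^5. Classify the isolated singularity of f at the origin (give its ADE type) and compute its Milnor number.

Type E_8, Milnor number mu = 8.

The Hessian of f at 0 is [[0, 0], [0, 0]] with rank 0, so corank 2. A Groebner basis of the Jacobian ideal J(f) in C{s,t} is {s^2/2 + s*t^3, t^4, s^3, s^2*t}; counting standard monomials gives mu = 8. Corank 2; j^3 = -2*s^3 is a perfect cube, so E-series; the 5-jet and mu = 8 give E_8.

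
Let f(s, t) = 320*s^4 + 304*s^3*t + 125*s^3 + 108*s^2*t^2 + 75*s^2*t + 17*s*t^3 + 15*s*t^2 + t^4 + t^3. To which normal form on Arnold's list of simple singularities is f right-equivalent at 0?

E7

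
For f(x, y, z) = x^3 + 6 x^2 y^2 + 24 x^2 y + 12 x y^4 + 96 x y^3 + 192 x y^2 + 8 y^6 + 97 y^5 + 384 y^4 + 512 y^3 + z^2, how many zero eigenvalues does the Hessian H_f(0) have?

Hessian at 0 has rank 1.

2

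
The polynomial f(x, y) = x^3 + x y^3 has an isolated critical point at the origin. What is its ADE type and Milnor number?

Type E_{7}, Milnor number mu = 7.

The Hessian of f at 0 has rank 0. Corank 2; j^3 = x^3 is a perfect cube, so E-series; the 4-jet and mu = 7 give E_7.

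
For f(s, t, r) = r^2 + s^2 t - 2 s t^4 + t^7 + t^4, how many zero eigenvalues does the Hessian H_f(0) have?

2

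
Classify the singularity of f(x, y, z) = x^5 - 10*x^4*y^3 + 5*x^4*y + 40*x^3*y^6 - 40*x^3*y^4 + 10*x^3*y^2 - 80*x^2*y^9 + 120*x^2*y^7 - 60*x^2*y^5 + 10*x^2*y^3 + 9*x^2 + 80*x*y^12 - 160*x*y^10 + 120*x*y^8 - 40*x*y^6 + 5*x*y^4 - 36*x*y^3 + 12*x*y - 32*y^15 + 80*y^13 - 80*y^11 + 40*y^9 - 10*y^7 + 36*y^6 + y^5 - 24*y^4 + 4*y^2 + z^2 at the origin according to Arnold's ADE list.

A_4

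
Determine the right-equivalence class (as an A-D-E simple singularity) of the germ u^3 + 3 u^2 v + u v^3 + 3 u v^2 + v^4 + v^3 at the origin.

The Hessian of f at 0 has rank 0. Corank 2; j^3 = (u + v)^3 is a perfect cube, so E-series; the 4-jet and mu = 7 give E_7.

E7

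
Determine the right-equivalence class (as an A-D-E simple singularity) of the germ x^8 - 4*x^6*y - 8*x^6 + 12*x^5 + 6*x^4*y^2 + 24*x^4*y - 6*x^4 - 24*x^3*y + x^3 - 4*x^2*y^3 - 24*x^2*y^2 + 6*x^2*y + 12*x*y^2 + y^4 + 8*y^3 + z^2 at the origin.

E_{6}

The Hessian of f at 0 is [[0, 0, 0], [0, 0, 0], [0, 0, 2]] with rank 1, so corank 2. A Groebner basis of the Jacobian ideal J(f) in C{x,y,z} is {x^3 - 3*x^2/4 - 3*x*y - 3*y^2, x^2*y + x^2/4 + x*y + y^2, -x^2/16 + x*y^2 - x*y/4 - y^2/4, y^3, z}; counting standard monomials gives mu = 6. Corank 2; j^3 = (x + 2*y)^3 is a perfect cube, so E-series; the 4-jet and mu = 6 give E_6.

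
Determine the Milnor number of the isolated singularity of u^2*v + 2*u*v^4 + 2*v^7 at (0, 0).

8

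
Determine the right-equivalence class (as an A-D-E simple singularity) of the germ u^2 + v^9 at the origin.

The Hessian of f at 0 is [[2, 0], [0, 0]] with rank 1, so corank 1. A Groebner basis of the Jacobian ideal J(f) in C{u,v} is {v^8, u}; counting standard monomials gives mu = 8. Corank 1: A-series; mu = 8 gives A_8.

A_8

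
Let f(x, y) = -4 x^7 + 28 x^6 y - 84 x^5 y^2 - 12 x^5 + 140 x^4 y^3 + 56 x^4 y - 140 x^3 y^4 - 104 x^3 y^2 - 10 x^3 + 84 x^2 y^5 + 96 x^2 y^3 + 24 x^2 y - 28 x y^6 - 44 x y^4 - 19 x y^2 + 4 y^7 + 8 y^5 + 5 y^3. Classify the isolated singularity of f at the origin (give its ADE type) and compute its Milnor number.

Type D_{4}, Milnor number mu = 4.

The Hessian of f at 0 is [[0, 0], [0, 0]] with rank 0, so corank 2. A Groebner basis of the Jacobian ideal J(f) in C{x,y} is {y^3, x^2 - y^2/6, x*y - y^2/2}; counting standard monomials gives mu = 4. Corank 2; j^3 = -(x - y)*(10*x^2 - 14*x*y + 5*y^2) splits into three distinct lines over C (the quadratic factor has nonzero discriminant), so D_4.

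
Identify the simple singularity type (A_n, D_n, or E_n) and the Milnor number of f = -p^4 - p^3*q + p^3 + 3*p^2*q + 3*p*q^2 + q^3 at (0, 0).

The Hessian of f at 0 has rank 0. Corank 2; j^3 = (p + q)^3 is a perfect cube, so E-series; the 4-jet and mu = 7 give E_7.

Type E_7, Milnor number mu = 7.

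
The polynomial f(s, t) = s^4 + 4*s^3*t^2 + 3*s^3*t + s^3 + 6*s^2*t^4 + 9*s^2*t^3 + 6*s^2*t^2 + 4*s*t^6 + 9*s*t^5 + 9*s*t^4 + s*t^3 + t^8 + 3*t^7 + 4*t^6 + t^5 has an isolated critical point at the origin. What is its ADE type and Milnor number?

The Hessian of f at 0 is [[0, 0], [0, 0]] with rank 0, so corank 2. A Groebner basis of the Jacobian ideal J(f) in C{s,t} is {3*s^2/2 + t^4 + t^3/2, s^3, s^2*t - s^2/2 - t^3/6, -s^2/2 + s*t^2 - t^3/6}; counting standard monomials gives mu = 7. Corank 2; j^3 = s^3 is a perfect cube, so E-series; the 4-jet and mu = 7 give E_7.

Type E_7, Milnor number mu = 7.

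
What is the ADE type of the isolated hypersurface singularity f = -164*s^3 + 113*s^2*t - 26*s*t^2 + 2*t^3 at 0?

D_{4}

The Hessian of f at 0 is [[0, 0], [0, 0]] with rank 0, so corank 2. A Groebner basis of the Jacobian ideal J(f) in C{s,t} is {t^3, s^2 - 2*t^2/23, s*t - 7*t^2/23}; counting standard monomials gives mu = 4. Corank 2; j^3 = -(4*s - t)*(41*s^2 - 18*s*t + 2*t^2) splits into three distinct lines over C (the quadratic factor has nonzero discriminant), so D_4.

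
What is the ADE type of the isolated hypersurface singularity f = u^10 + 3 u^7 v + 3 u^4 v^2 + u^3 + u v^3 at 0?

The Hessian of f at 0 is [[0, 0], [0, 0]] with rank 0, so corank 2. A Groebner basis of the Jacobian ideal J(f) in C{u,v} is {u^3, u*v^2, 3*u^2 + v^3}; counting standard monomials gives mu = 7. Corank 2; j^3 = u^3 is a perfect cube, so E-series; the 4-jet and mu = 7 give E_7.

E_7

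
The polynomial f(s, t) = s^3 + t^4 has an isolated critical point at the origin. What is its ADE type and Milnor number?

Type E_{6}, Milnor number mu = 6.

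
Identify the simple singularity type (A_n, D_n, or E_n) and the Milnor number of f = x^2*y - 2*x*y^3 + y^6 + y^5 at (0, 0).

The Hessian of f at 0 is [[0, 0], [0, 0]] with rank 0, so corank 2. A Groebner basis of the Jacobian ideal J(f) in C{x,y} is {x^3, x^2*y + x^2/6 - x*y^2/6, -x*y + y^3}; counting standard monomials gives mu = 7. Corank 2; j^3 = x^2*y has shape L^2 M (L != M), so D-series; mu = 7 gives D_7.

Type D_7, Milnor number mu = 7.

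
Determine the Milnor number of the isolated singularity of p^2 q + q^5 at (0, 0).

6

The Hessian of f at 0 has rank 0. Corank 2; j^3 = p^2*q has shape L^2 M (L != M), so D-series; mu = 6 gives D_6.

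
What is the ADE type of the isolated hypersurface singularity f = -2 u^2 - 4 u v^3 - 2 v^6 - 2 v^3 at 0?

The Hessian of f at 0 has rank 1. Corank 1: A-series; mu = 2 gives A_2.

A_{2}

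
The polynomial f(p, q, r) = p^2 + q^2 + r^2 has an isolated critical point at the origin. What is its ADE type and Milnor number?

The Hessian of f at 0 has rank 3. Corank 0: nondegenerate Morse point, so A_1.

Type A1, Milnor number mu = 1.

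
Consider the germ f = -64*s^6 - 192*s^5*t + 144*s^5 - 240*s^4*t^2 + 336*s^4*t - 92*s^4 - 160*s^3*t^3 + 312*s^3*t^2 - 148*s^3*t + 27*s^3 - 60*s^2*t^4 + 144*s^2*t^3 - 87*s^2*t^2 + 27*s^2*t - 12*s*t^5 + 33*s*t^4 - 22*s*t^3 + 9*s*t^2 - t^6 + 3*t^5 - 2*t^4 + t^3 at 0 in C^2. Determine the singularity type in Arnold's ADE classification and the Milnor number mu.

Type E6, Milnor number mu = 6.

The Hessian of f at 0 is [[0, 0], [0, 0]] with rank 0, so corank 2. A Groebner basis of the Jacobian ideal J(f) in C{s,t} is {s^3 - 27*s^2/2 - 9*s*t - 3*t^2/2, s^2*t + 36*s^2 + 24*s*t + 4*t^2, -189*s^2/2 + s*t^2 - 63*s*t - 21*t^2/2, 243*s^2 + 162*s*t + t^3 + 27*t^2}; counting standard monomials gives mu = 6. Corank 2; j^3 = (3*s + t)^3 is a perfect cube, so E-series; the 4-jet and mu = 6 give E_6.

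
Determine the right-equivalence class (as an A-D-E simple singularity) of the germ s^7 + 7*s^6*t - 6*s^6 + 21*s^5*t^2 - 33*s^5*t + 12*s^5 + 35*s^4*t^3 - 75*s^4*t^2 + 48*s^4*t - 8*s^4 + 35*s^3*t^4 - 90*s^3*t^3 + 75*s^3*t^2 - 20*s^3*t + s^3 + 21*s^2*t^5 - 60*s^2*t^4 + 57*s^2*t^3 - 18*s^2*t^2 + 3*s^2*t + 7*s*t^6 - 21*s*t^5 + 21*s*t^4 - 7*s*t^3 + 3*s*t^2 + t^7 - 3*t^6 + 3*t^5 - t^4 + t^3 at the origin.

E_{7}

The Hessian of f at 0 has rank 0. Corank 2; j^3 = (s + t)^3 is a perfect cube, so E-series; the 4-jet and mu = 7 give E_7.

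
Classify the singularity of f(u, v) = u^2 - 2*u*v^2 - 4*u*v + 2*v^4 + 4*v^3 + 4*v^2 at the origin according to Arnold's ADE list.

The Hessian of f at 0 has rank 1. Corank 1: A-series; mu = 3 gives A_3.

A_{3}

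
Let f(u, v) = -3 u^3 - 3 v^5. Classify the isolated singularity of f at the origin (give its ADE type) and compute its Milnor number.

The Hessian of f at 0 has rank 0. Corank 2; j^3 = -3*u^3 is a perfect cube, so E-series; the 5-jet and mu = 8 give E_8.

Type E8, Milnor number mu = 8.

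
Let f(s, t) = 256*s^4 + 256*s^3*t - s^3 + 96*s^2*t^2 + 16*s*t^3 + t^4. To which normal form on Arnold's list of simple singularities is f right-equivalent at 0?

The Hessian of f at 0 has rank 0. Corank 2; j^3 = -s^3 is a perfect cube, so E-series; the 4-jet and mu = 6 give E_6.

E_{6}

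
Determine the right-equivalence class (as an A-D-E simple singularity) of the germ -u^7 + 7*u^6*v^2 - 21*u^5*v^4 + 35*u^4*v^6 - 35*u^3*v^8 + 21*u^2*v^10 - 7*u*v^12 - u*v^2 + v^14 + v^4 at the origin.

The Hessian of f at 0 is [[0, 0], [0, 0]] with rank 0, so corank 2. A Groebner basis of the Jacobian ideal J(f) in C{u,v} is {u^6 + v^2/7, v^3, u*v}; counting standard monomials gives mu = 8. Corank 2; j^3 = -u*v^2 has shape L^2 M (L != M), so D-series; mu = 8 gives D_8.

D_8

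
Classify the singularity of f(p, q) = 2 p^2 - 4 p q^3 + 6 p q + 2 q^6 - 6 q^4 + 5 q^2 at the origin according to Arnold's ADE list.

The Hessian of f at 0 is [[4, 6], [6, 10]] with rank 2, so corank 0. A Groebner basis of the Jacobian ideal J(f) in C{p,q} is {p, q}; counting standard monomials gives mu = 1. Corank 0: nondegenerate Morse point, so A_1.

A1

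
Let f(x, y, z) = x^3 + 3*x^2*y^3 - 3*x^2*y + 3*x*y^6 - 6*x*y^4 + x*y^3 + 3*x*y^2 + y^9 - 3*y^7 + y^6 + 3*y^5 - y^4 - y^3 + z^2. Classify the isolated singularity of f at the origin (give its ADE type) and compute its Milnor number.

The Hessian of f at 0 has rank 1. Corank 2; j^3 = (x - y)^3 is a perfect cube, so E-series; the 4-jet and mu = 7 give E_7.

Type E7, Milnor number mu = 7.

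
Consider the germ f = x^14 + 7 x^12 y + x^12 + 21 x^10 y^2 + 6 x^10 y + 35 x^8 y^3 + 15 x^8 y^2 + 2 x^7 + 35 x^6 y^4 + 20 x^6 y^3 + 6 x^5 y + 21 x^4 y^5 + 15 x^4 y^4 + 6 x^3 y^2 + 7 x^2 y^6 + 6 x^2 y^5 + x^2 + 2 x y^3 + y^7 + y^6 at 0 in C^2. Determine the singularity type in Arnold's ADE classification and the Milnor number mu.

Type A_6, Milnor number mu = 6.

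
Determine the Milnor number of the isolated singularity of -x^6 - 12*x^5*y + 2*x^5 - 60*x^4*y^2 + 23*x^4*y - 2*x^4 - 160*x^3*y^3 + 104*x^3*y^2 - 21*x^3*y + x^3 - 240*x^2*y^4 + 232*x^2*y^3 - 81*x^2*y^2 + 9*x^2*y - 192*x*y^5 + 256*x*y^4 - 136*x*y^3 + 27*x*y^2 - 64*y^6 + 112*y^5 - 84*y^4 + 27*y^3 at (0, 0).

7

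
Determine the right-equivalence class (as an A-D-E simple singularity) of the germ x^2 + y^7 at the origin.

A6

The Hessian of f at 0 has rank 1. Corank 1: A-series; mu = 6 gives A_6.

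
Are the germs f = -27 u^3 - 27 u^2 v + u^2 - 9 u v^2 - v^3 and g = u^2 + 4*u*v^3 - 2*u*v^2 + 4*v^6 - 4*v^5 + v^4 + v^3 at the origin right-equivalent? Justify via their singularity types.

The Hessian of f at 0 has rank 1. Corank 1: A-series; mu = 2 gives A_2. The Hessian of g at 0 has rank 1. Corank 1: A-series; mu = 2 gives A_2. Both have type A_2, hence right-equivalent.

Yes.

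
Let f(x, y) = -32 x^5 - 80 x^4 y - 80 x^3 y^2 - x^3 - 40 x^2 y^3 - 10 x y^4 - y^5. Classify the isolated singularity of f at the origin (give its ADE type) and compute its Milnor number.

Type E8, Milnor number mu = 8.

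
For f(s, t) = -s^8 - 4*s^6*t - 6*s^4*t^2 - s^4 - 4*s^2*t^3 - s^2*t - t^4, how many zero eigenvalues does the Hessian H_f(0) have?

2

Hessian at 0 has rank 0.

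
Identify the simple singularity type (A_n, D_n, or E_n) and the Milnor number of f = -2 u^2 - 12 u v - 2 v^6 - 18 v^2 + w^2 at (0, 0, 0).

The Hessian of f at 0 is [[-4, -12, 0], [-12, -36, 0], [0, 0, 2]] with rank 2, so corank 1. A Groebner basis of the Jacobian ideal J(f) in C{u,v,w} is {v^5, u + 3*v, w}; counting standard monomials gives mu = 5. Corank 1: A-series; mu = 5 gives A_5.

Type A_{5}, Milnor number mu = 5.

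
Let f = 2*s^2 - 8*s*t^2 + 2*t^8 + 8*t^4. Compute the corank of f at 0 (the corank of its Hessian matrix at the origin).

1

The Hessian at 0 is [[4, 0], [0, 0]] of rank 1; hence corank 1.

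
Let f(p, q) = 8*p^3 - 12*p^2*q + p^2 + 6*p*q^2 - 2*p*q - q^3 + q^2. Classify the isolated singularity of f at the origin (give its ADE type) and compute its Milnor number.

Type A_2, Milnor number mu = 2.

The Hessian of f at 0 has rank 1. Corank 1: A-series; mu = 2 gives A_2.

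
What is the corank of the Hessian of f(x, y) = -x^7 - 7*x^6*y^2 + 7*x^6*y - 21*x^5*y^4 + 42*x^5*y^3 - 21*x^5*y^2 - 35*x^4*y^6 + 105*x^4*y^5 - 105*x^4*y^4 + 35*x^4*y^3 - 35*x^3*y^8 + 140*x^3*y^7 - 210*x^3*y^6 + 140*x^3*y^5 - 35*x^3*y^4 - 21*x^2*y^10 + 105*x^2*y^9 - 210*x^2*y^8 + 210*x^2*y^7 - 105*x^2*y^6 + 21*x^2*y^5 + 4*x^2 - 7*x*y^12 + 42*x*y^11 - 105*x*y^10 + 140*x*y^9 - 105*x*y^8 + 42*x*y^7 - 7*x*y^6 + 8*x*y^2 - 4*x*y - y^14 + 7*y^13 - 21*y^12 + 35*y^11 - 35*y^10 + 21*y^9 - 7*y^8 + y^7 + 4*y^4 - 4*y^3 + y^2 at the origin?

The Hessian at 0 is [[8, -4], [-4, 2]] of rank 1; hence corank 1.

1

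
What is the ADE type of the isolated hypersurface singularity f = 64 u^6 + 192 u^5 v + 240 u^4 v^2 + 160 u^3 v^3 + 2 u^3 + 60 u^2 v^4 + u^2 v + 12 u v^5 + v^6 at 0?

D_7

The Hessian of f at 0 has rank 0. Corank 2; j^3 = u^2*(2*u + v) has shape L^2 M (L != M), so D-series; mu = 7 gives D_7.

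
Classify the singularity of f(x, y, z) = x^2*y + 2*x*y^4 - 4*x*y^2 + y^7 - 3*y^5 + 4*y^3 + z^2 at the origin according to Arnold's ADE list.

The Hessian of f at 0 has rank 1. Corank 2; j^3 = y*(x - 2*y)^2 has shape L^2 M (L != M), so D-series; mu = 6 gives D_6.

D_6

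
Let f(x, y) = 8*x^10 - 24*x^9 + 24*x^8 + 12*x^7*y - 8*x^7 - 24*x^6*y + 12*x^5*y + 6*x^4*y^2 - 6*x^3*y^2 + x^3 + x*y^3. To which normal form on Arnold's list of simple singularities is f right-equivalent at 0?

E_{7}

The Hessian of f at 0 has rank 0. Corank 2; j^3 = x^3 is a perfect cube, so E-series; the 4-jet and mu = 7 give E_7.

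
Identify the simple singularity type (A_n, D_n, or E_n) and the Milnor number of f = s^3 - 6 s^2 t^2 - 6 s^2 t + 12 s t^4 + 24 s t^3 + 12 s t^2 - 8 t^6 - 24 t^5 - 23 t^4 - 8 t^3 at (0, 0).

The Hessian of f at 0 has rank 0. Corank 2; j^3 = (s - 2*t)^3 is a perfect cube, so E-series; the 4-jet and mu = 6 give E_6.

Type E6, Milnor number mu = 6.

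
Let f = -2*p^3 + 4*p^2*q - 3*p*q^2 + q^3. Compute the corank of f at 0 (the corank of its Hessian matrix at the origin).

The Hessian at 0 is [[0, 0], [0, 0]] of rank 0; hence corank 2.

2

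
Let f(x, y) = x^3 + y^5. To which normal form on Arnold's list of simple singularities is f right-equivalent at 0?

The Hessian of f at 0 has rank 0. Corank 2; j^3 = x^3 is a perfect cube, so E-series; the 5-jet and mu = 8 give E_8.

E_{8}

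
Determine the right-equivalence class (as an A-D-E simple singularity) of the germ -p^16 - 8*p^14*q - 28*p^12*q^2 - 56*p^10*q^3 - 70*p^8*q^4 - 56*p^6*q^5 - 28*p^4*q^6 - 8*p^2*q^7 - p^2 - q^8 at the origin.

A_{7}

The Hessian of f at 0 is [[-2, 0], [0, 0]] with rank 1, so corank 1. A Groebner basis of the Jacobian ideal J(f) in C{p,q} is {q^7, p}; counting standard monomials gives mu = 7. Corank 1: A-series; mu = 7 gives A_7.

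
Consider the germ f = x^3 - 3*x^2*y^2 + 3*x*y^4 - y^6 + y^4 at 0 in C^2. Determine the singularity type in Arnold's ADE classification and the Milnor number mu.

The Hessian of f at 0 has rank 0. Corank 2; j^3 = x^3 is a perfect cube, so E-series; the 4-jet and mu = 6 give E_6.

Type E_{6}, Milnor number mu = 6.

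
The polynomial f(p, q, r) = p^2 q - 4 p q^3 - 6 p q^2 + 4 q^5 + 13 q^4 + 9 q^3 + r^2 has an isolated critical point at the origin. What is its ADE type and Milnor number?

The Hessian of f at 0 has rank 1. Corank 2; j^3 = q*(p - 3*q)^2 has shape L^2 M (L != M), so D-series; mu = 5 gives D_5.

Type D5, Milnor number mu = 5.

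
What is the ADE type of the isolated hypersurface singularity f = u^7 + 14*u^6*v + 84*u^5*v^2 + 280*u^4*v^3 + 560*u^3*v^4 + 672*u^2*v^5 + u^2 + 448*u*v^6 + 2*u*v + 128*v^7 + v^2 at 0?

A_{6}

The Hessian of f at 0 has rank 1. Corank 1: A-series; mu = 6 gives A_6.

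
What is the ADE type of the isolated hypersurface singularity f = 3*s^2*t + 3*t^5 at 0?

D_6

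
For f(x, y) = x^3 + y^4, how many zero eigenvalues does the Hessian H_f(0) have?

Hessian at 0 has rank 0.

2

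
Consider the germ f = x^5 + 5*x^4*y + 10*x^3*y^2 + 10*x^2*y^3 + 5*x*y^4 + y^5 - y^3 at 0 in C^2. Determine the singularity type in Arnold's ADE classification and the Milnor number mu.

Type E_8, Milnor number mu = 8.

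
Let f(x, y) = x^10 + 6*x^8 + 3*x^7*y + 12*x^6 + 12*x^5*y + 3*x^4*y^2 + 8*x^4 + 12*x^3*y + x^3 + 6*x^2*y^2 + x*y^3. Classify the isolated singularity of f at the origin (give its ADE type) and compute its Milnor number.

Type E_{7}, Milnor number mu = 7.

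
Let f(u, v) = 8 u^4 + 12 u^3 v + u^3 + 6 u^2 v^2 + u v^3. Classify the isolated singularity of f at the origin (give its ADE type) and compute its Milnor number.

The Hessian of f at 0 has rank 0. Corank 2; j^3 = u^3 is a perfect cube, so E-series; the 4-jet and mu = 7 give E_7.

Type E_{7}, Milnor number mu = 7.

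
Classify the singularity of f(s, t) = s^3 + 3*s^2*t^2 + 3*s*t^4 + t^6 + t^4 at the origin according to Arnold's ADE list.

E6

The Hessian of f at 0 has rank 0. Corank 2; j^3 = s^3 is a perfect cube, so E-series; the 4-jet and mu = 6 give E_6.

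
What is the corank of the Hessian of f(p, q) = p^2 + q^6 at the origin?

1

The Hessian at 0 is [[2, 0], [0, 0]] of rank 1; hence corank 1.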